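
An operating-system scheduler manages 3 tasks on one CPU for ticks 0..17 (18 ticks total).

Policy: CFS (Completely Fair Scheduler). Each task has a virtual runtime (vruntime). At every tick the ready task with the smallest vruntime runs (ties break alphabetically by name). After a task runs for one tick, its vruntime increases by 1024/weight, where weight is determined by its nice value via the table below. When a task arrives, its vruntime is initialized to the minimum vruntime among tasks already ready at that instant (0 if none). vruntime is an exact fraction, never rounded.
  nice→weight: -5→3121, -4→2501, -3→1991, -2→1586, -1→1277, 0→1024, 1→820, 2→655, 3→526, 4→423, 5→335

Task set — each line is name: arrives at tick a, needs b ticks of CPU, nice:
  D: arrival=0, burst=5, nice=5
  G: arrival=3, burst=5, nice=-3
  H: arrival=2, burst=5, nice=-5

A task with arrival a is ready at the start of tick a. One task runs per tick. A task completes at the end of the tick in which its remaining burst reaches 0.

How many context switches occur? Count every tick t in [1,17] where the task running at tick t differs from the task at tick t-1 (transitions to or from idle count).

t=0: vr[D=0] → run D
t=1: vr[D=1024/335] → run D
t=2: vr[D=2048/335 H=2048/335] → run D
t=3: vr[D=3072/335 G=2048/335 H=2048/335] → run G
t=4: vr[D=3072/335 G=4420608/666985 H=2048/335] → run H
t=5: vr[D=3072/335 G=4420608/666985 H=6734848/1045535] → run H
t=6: vr[D=3072/335 G=4420608/666985 H=7077888/1045535] → run G
t=7: vr[D=3072/335 G=4763648/666985 H=7077888/1045535] → run H
t=8: vr[D=3072/335 G=4763648/666985 H=7420928/1045535] → run H
t=9: vr[D=3072/335 G=4763648/666985 H=7763968/1045535] → run G
t=10: vr[D=3072/335 G=5106688/666985 H=7763968/1045535] → run H
t=11: vr[D=3072/335 G=5106688/666985] → run G
t=12: vr[D=3072/335 G=5449728/666985] → run G
t=13: vr[D=3072/335] → run D
t=14: vr[D=4096/335] → run D
t=15: (idle)
t=16: (idle)
t=17: (idle)

context switches = 9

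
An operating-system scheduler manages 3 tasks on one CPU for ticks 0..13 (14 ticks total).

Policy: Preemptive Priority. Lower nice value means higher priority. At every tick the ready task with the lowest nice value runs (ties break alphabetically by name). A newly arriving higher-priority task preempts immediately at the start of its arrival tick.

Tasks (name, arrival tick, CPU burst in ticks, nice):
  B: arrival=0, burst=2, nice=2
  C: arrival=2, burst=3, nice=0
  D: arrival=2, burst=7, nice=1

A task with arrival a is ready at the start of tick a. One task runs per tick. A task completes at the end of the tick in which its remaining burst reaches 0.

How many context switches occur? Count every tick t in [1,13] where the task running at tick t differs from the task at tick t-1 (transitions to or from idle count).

context switches = 3

t=0: ready={B} → run B
t=1: ready={B} → run B
t=2: ready={C,D} → run C
t=3: ready={C,D} → run C
t=4: ready={C,D} → run C
t=5: ready={D} → run D
t=6: ready={D} → run D
t=7: ready={D} → run D
t=8: ready={D} → run D
t=9: ready={D} → run D
t=10: ready={D} → run D
t=11: ready={D} → run D
t=12: (idle)
t=13: (idle)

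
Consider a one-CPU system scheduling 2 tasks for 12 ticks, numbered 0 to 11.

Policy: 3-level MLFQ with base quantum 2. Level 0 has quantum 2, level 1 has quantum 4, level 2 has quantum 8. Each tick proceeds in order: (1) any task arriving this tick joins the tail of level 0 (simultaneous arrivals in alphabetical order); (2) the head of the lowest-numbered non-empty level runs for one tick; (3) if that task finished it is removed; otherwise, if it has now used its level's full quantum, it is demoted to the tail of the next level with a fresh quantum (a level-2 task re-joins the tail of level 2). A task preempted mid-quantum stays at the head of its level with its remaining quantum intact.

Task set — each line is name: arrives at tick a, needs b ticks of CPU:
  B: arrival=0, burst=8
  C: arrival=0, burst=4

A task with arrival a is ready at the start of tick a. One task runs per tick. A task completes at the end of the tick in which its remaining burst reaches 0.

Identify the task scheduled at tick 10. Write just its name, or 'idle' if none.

t=0: L0/L1/L2 = BC/-/- → run B
t=1: L0/L1/L2 = BC/-/- → run B
t=2: L0/L1/L2 = C/B/- → run C
t=3: L0/L1/L2 = C/B/- → run C
t=4: L0/L1/L2 = -/BC/- → run B
t=5: L0/L1/L2 = -/BC/- → run B
t=6: L0/L1/L2 = -/BC/- → run B
t=7: L0/L1/L2 = -/BC/- → run B
t=8: L0/L1/L2 = -/C/B → run C
t=9: L0/L1/L2 = -/C/B → run C
t=10: L0/L1/L2 = -/-/B → run B
t=11: L0/L1/L2 = -/-/B → run B

running at tick 10 = B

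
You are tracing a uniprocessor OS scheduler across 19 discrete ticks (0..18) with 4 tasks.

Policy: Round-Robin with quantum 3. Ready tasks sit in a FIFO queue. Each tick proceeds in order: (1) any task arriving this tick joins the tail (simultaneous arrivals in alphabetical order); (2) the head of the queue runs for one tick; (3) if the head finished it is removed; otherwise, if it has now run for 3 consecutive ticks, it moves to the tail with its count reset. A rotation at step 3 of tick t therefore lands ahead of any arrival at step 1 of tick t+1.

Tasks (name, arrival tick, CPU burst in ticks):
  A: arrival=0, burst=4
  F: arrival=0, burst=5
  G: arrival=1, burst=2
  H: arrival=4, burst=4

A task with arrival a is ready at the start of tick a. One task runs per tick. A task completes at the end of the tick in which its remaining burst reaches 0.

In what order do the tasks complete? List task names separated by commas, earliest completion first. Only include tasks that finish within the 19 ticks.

t=0: queue=[A,F] q_used=0 → run A
t=1: queue=[A,F,G] q_used=1 → run A
t=2: queue=[A,F,G] q_used=2 → run A
t=3: queue=[F,G,A] q_used=0 → run F
t=4: queue=[F,G,A,H] q_used=1 → run F
t=5: queue=[F,G,A,H] q_used=2 → run F
t=6: queue=[G,A,H,F] q_used=0 → run G
t=7: queue=[G,A,H,F] q_used=1 → run G
t=8: queue=[A,H,F] q_used=0 → run A
t=9: queue=[H,F] q_used=0 → run H
t=10: queue=[H,F] q_used=1 → run H
t=11: queue=[H,F] q_used=2 → run H
t=12: queue=[F,H] q_used=0 → run F
t=13: queue=[F,H] q_used=1 → run F
t=14: queue=[H] q_used=0 → run H
t=15: (idle)
t=16: (idle)
t=17: (idle)
t=18: (idle)

completion order = G, A, F, H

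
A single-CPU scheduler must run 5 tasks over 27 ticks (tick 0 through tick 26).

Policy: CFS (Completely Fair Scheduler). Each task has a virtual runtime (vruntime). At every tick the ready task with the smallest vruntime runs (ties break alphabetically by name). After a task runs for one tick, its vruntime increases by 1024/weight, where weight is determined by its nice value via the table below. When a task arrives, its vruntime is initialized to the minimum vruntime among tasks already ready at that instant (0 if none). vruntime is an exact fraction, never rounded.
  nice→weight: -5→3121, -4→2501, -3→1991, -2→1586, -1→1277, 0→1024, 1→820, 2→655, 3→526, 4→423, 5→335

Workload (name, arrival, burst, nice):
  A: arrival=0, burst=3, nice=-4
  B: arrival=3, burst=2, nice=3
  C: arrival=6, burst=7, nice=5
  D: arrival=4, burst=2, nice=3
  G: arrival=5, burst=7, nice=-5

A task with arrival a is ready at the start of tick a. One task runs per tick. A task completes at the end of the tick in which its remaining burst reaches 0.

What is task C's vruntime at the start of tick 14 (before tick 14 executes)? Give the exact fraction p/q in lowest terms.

t=0: vr[A=0] → run A
t=1: vr[A=1024/2501] → run A
t=2: vr[A=2048/2501] → run A
t=3: vr[B=0] → run B
t=4: vr[B=512/263 D=512/263] → run B
t=5: vr[D=512/263 G=512/263] → run D
t=6: vr[C=512/263 D=1024/263 G=512/263] → run C
t=7: vr[C=440832/88105 D=1024/263 G=512/263] → run G
t=8: vr[C=440832/88105 D=1024/263 G=1867264/820823] → run G
t=9: vr[C=440832/88105 D=1024/263 G=2136576/820823] → run G
t=10: vr[C=440832/88105 D=1024/263 G=2405888/820823] → run G
t=11: vr[C=440832/88105 D=1024/263 G=2675200/820823] → run G
t=12: vr[C=440832/88105 D=1024/263 G=2944512/820823] → run G
t=13: vr[C=440832/88105 D=1024/263 G=3213824/820823] → run D
t=14: vr[C=440832/88105 G=3213824/820823] → run G
t=15: vr[C=440832/88105] → run C
t=16: vr[C=710144/88105] → run C
t=17: vr[C=979456/88105] → run C
t=18: vr[C=1248768/88105] → run C
t=19: vr[C=303616/17621] → run C
t=20: vr[C=1787392/88105] → run C
t=21: (idle)
t=22: (idle)
t=23: (idle)
t=24: (idle)
t=25: (idle)
t=26: (idle)

vruntime(C, start of tick 14) = 440832/88105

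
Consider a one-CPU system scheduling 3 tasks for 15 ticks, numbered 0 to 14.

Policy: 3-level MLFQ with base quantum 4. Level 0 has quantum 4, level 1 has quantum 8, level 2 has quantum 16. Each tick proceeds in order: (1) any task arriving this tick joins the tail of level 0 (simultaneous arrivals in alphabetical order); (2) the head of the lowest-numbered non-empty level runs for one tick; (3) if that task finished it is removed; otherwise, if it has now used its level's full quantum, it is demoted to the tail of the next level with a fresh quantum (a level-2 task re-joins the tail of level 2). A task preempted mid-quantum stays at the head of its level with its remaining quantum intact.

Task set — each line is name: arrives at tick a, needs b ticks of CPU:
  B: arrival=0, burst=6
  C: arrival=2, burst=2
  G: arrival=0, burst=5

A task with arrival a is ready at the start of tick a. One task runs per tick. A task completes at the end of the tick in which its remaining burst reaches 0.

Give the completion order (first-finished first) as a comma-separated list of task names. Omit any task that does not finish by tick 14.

completion order = C, B, G

t=0: L0/L1/L2 = BG/-/- → run B
t=1: L0/L1/L2 = BG/-/- → run B
t=2: L0/L1/L2 = BGC/-/- → run B
t=3: L0/L1/L2 = BGC/-/- → run B
t=4: L0/L1/L2 = GC/B/- → run G
t=5: L0/L1/L2 = GC/B/- → run G
t=6: L0/L1/L2 = GC/B/- → run G
t=7: L0/L1/L2 = GC/B/- → run G
t=8: L0/L1/L2 = C/BG/- → run C
t=9: L0/L1/L2 = C/BG/- → run C
t=10: L0/L1/L2 = -/BG/- → run B
t=11: L0/L1/L2 = -/BG/- → run B
t=12: L0/L1/L2 = -/G/- → run G
t=13: (idle)
t=14: (idle)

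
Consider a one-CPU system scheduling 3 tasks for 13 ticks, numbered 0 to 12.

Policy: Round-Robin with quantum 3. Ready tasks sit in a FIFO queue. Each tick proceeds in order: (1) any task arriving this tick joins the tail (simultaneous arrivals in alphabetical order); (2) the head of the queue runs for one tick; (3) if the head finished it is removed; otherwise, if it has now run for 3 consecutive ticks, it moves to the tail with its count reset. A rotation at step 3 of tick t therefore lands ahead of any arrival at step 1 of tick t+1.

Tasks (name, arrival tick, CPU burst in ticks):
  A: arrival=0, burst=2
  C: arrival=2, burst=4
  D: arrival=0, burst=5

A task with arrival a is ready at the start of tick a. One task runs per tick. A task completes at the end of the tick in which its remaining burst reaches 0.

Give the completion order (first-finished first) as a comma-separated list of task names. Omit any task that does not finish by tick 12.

completion order = A, D, C

t=0: queue=[A,D] q_used=0 → run A
t=1: queue=[A,D] q_used=1 → run A
t=2: queue=[D,C] q_used=0 → run D
t=3: queue=[D,C] q_used=1 → run D
t=4: queue=[D,C] q_used=2 → run D
t=5: queue=[C,D] q_used=0 → run C
t=6: queue=[C,D] q_used=1 → run C
t=7: queue=[C,D] q_used=2 → run C
t=8: queue=[D,C] q_used=0 → run D
t=9: queue=[D,C] q_used=1 → run D
t=10: queue=[C] q_used=0 → run C
t=11: (idle)
t=12: (idle)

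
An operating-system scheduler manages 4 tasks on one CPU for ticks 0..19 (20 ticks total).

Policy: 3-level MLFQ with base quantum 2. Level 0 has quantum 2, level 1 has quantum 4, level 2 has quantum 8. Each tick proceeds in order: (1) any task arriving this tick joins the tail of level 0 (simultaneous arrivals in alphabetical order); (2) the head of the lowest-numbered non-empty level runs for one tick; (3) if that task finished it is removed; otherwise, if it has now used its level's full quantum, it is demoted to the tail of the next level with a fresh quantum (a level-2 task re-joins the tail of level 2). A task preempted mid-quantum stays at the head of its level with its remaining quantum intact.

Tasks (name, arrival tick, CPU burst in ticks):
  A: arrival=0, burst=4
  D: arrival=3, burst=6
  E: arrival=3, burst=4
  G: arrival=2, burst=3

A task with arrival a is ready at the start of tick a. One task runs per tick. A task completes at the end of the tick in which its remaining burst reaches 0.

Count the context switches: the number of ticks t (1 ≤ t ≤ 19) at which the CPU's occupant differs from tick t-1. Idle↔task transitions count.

t=0: L0/L1/L2 = A/-/- → run A
t=1: L0/L1/L2 = A/-/- → run A
t=2: L0/L1/L2 = G/A/- → run G
t=3: L0/L1/L2 = GDE/A/- → run G
t=4: L0/L1/L2 = DE/AG/- → run D
t=5: L0/L1/L2 = DE/AG/- → run D
t=6: L0/L1/L2 = E/AGD/- → run E
t=7: L0/L1/L2 = E/AGD/- → run E
t=8: L0/L1/L2 = -/AGDE/- → run A
t=9: L0/L1/L2 = -/AGDE/- → run A
t=10: L0/L1/L2 = -/GDE/- → run G
t=11: L0/L1/L2 = -/DE/- → run D
t=12: L0/L1/L2 = -/DE/- → run D
t=13: L0/L1/L2 = -/DE/- → run D
t=14: L0/L1/L2 = -/DE/- → run D
t=15: L0/L1/L2 = -/E/- → run E
t=16: L0/L1/L2 = -/E/- → run E
t=17: (idle)
t=18: (idle)
t=19: (idle)

context switches = 8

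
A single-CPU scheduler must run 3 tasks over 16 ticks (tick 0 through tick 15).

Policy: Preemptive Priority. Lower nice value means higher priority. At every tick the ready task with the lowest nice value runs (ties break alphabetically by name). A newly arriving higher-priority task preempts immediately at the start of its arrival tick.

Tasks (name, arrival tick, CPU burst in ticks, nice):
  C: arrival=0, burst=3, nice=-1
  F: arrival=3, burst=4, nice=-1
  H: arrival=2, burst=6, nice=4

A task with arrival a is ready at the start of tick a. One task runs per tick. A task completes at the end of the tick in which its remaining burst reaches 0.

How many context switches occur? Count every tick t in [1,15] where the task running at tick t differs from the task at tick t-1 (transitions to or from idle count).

t=0: ready={C} → run C
t=1: ready={C} → run C
t=2: ready={C,H} → run C
t=3: ready={F,H} → run F
t=4: ready={F,H} → run F
t=5: ready={F,H} → run F
t=6: ready={F,H} → run F
t=7: ready={H} → run H
t=8: ready={H} → run H
t=9: ready={H} → run H
t=10: ready={H} → run H
t=11: ready={H} → run H
t=12: ready={H} → run H
t=13: (idle)
t=14: (idle)
t=15: (idle)

context switches = 3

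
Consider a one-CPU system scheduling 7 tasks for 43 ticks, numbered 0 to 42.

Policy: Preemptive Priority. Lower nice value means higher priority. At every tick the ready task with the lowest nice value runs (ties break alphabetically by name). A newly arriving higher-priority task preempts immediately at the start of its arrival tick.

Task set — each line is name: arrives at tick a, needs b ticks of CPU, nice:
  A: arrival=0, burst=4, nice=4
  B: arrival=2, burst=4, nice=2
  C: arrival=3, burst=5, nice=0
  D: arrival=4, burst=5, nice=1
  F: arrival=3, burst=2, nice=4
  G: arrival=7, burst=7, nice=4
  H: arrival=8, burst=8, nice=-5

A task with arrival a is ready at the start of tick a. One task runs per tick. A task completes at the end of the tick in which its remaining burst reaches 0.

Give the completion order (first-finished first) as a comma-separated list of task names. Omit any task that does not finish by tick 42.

completion order = C, H, D, B, A, F, G

t=0: ready={A} → run A
t=1: ready={A} → run A
t=2: ready={A,B} → run B
t=3: ready={A,B,C,F} → run C
t=4: ready={A,B,C,D,F} → run C
t=5: ready={A,B,C,D,F} → run C
t=6: ready={A,B,C,D,F} → run C
t=7: ready={A,B,C,D,F,G} → run C
t=8: ready={A,B,D,F,G,H} → run H
t=9: ready={A,B,D,F,G,H} → run H
t=10: ready={A,B,D,F,G,H} → run H
t=11: ready={A,B,D,F,G,H} → run H
t=12: ready={A,B,D,F,G,H} → run H
t=13: ready={A,B,D,F,G,H} → run H
t=14: ready={A,B,D,F,G,H} → run H
t=15: ready={A,B,D,F,G,H} → run H
t=16: ready={A,B,D,F,G} → run D
t=17: ready={A,B,D,F,G} → run D
t=18: ready={A,B,D,F,G} → run D
t=19: ready={A,B,D,F,G} → run D
t=20: ready={A,B,D,F,G} → run D
t=21: ready={A,B,F,G} → run B
t=22: ready={A,B,F,G} → run B
t=23: ready={A,B,F,G} → run B
t=24: ready={A,F,G} → run A
t=25: ready={A,F,G} → run A
t=26: ready={F,G} → run F
t=27: ready={F,G} → run F
t=28: ready={G} → run G
t=29: ready={G} → run G
t=30: ready={G} → run G
t=31: ready={G} → run G
t=32: ready={G} → run G
t=33: ready={G} → run G
t=34: ready={G} → run G
t=35: (idle)
t=36: (idle)
t=37: (idle)
t=38: (idle)
t=39: (idle)
t=40: (idle)
t=41: (idle)
t=42: (idle)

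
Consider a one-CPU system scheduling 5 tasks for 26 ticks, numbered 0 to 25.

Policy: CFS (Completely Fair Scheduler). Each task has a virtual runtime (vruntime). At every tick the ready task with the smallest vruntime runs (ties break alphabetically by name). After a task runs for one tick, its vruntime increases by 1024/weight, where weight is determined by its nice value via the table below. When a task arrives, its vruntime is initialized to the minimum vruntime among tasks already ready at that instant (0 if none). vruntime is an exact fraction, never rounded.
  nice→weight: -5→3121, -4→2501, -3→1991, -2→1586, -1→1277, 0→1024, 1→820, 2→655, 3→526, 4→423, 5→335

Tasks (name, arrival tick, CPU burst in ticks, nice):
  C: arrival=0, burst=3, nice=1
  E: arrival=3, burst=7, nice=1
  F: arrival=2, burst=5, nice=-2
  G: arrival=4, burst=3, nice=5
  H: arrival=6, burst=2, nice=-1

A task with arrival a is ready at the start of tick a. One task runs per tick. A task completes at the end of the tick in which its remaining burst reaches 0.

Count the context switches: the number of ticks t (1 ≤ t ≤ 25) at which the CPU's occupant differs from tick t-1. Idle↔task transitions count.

context switches = 16

t=0: vr[C=0] → run C
t=1: vr[C=256/205] → run C
t=2: vr[C=512/205 F=512/205] → run C
t=3: vr[E=512/205 F=512/205] → run E
t=4: vr[E=768/205 F=512/205 G=512/205] → run F
t=5: vr[E=768/205 F=510976/162565 G=512/205] → run G
t=6: vr[E=768/205 F=510976/162565 G=76288/13735 H=510976/162565] → run F
t=7: vr[E=768/205 F=615936/162565 G=76288/13735 H=510976/162565] → run H
t=8: vr[E=768/205 F=615936/162565 G=76288/13735 H=818982912/207595505] → run E
t=9: vr[E=1024/205 F=615936/162565 G=76288/13735 H=818982912/207595505] → run F
t=10: vr[E=1024/205 F=720896/162565 G=76288/13735 H=818982912/207595505] → run H
t=11: vr[E=1024/205 F=720896/162565 G=76288/13735] → run F
t=12: vr[E=1024/205 F=825856/162565 G=76288/13735] → run E
t=13: vr[E=256/41 F=825856/162565 G=76288/13735] → run F
t=14: vr[E=256/41 G=76288/13735] → run G
t=15: vr[E=256/41 G=118272/13735] → run E
t=16: vr[E=1536/205 G=118272/13735] → run E
t=17: vr[E=1792/205 G=118272/13735] → run G
t=18: vr[E=1792/205] → run E
t=19: vr[E=2048/205] → run E
t=20: (idle)
t=21: (idle)
t=22: (idle)
t=23: (idle)
t=24: (idle)
t=25: (idle)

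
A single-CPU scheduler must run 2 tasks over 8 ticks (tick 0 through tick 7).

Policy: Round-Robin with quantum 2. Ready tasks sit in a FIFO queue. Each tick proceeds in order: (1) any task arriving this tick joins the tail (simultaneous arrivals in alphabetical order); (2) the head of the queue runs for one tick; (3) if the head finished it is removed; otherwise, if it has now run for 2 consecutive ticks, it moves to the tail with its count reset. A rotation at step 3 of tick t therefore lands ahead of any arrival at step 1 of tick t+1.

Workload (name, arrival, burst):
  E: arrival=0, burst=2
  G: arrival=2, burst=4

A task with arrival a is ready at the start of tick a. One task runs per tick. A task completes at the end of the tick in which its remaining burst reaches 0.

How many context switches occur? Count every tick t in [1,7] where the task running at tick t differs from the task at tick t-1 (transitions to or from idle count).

t=0: queue=[E] q_used=0 → run E
t=1: queue=[E] q_used=1 → run E
t=2: queue=[G] q_used=0 → run G
t=3: queue=[G] q_used=1 → run G
t=4: queue=[G] q_used=0 → run G
t=5: queue=[G] q_used=1 → run G
t=6: (idle)
t=7: (idle)

context switches = 2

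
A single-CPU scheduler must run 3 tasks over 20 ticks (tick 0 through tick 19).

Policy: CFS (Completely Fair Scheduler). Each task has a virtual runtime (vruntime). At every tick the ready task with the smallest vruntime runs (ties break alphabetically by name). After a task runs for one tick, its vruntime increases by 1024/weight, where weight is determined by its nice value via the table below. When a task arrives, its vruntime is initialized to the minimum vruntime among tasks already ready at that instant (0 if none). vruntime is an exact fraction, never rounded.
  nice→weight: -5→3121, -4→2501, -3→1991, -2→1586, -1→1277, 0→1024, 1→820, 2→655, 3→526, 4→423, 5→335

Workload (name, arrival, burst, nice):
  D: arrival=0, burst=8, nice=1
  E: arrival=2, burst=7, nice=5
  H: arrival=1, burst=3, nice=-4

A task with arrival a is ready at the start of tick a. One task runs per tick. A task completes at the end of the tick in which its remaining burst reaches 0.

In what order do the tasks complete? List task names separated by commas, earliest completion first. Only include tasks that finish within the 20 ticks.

completion order = H, D, E

t=0: vr[D=0] → run D
t=1: vr[D=256/205 H=256/205] → run D
t=2: vr[D=512/205 E=256/205 H=256/205] → run E
t=3: vr[D=512/205 E=59136/13735 H=256/205] → run H
t=4: vr[D=512/205 E=59136/13735 H=20736/12505] → run H
t=5: vr[D=512/205 E=59136/13735 H=25856/12505] → run H
t=6: vr[D=512/205 E=59136/13735] → run D
t=7: vr[D=768/205 E=59136/13735] → run D
t=8: vr[D=1024/205 E=59136/13735] → run E
t=9: vr[D=1024/205 E=20224/2747] → run D
t=10: vr[D=256/41 E=20224/2747] → run D
t=11: vr[D=1536/205 E=20224/2747] → run E
t=12: vr[D=1536/205 E=143104/13735] → run D
t=13: vr[D=1792/205 E=143104/13735] → run D
t=14: vr[E=143104/13735] → run E
t=15: vr[E=185088/13735] → run E
t=16: vr[E=227072/13735] → run E
t=17: vr[E=269056/13735] → run E
t=18: (idle)
t=19: (idle)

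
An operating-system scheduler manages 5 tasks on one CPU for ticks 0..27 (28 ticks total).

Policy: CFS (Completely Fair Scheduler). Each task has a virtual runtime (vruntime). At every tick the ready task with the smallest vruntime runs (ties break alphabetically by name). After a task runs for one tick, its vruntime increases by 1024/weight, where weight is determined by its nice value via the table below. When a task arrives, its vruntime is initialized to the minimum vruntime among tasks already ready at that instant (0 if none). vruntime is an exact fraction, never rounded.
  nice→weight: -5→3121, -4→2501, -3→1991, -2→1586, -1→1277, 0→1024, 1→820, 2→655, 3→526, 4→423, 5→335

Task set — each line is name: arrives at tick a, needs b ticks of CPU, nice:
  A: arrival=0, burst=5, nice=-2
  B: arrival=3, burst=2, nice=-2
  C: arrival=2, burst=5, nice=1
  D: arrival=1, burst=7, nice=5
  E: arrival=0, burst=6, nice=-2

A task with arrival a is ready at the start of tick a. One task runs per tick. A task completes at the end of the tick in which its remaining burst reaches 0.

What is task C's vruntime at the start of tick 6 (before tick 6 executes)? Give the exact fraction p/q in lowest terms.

vruntime(C, start of tick 6) = 256/205

t=0: vr[A=0 E=0] → run A
t=1: vr[A=512/793 D=0 E=0] → run D
t=2: vr[A=512/793 C=0 D=1024/335 E=0] → run C
t=3: vr[A=512/793 B=0 C=256/205 D=1024/335 E=0] → run B
t=4: vr[A=512/793 B=512/793 C=256/205 D=1024/335 E=0] → run E
t=5: vr[A=512/793 B=512/793 C=256/205 D=1024/335 E=512/793] → run A
t=6: vr[A=1024/793 B=512/793 C=256/205 D=1024/335 E=512/793] → run B
t=7: vr[A=1024/793 C=256/205 D=1024/335 E=512/793] → run E
t=8: vr[A=1024/793 C=256/205 D=1024/335 E=1024/793] → run C
t=9: vr[A=1024/793 C=512/205 D=1024/335 E=1024/793] → run A
t=10: vr[A=1536/793 C=512/205 D=1024/335 E=1024/793] → run E
t=11: vr[A=1536/793 C=512/205 D=1024/335 E=1536/793] → run A
t=12: vr[A=2048/793 C=512/205 D=1024/335 E=1536/793] → run E
t=13: vr[A=2048/793 C=512/205 D=1024/335 E=2048/793] → run C
t=14: vr[A=2048/793 C=768/205 D=1024/335 E=2048/793] → run A
t=15: vr[C=768/205 D=1024/335 E=2048/793] → run E
t=16: vr[C=768/205 D=1024/335 E=2560/793] → run D
t=17: vr[C=768/205 D=2048/335 E=2560/793] → run E
t=18: vr[C=768/205 D=2048/335] → run C
t=19: vr[C=1024/205 D=2048/335] → run C
t=20: vr[D=2048/335] → run D
t=21: vr[D=3072/335] → run D
t=22: vr[D=4096/335] → run D
t=23: vr[D=1024/67] → run D
t=24: vr[D=6144/335] → run D
t=25: (idle)
t=26: (idle)
t=27: (idle)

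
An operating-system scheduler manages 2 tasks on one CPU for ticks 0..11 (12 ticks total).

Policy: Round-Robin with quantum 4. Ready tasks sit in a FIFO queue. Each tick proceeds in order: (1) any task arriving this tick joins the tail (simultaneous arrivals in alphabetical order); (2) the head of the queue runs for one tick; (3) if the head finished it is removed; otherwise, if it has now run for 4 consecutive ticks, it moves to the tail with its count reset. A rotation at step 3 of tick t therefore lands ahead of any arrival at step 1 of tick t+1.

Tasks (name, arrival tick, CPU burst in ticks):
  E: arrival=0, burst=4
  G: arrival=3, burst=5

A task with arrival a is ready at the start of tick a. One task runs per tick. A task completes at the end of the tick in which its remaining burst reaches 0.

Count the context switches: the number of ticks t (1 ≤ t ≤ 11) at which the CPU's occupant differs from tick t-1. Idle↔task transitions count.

t=0: queue=[E] q_used=0 → run E
t=1: queue=[E] q_used=1 → run E
t=2: queue=[E] q_used=2 → run E
t=3: queue=[E,G] q_used=3 → run E
t=4: queue=[G] q_used=0 → run G
t=5: queue=[G] q_used=1 → run G
t=6: queue=[G] q_used=2 → run G
t=7: queue=[G] q_used=3 → run G
t=8: queue=[G] q_used=0 → run G
t=9: (idle)
t=10: (idle)
t=11: (idle)

context switches = 2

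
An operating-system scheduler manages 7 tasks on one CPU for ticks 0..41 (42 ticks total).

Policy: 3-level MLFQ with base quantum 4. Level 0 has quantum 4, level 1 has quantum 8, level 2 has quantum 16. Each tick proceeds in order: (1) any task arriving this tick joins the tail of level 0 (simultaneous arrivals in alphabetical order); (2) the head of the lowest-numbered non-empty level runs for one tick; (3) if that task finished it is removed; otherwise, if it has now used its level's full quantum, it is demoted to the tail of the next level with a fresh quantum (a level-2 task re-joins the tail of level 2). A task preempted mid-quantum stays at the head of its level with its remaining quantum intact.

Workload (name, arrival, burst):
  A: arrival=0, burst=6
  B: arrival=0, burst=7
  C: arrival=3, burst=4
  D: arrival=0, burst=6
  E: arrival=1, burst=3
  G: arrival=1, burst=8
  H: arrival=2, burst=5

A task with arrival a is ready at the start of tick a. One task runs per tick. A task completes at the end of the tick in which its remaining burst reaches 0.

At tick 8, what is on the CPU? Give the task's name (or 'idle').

running at tick 8 = D

t=0: L0/L1/L2 = ABD/-/- → run A
t=1: L0/L1/L2 = ABDEG/-/- → run A
t=2: L0/L1/L2 = ABDEGH/-/- → run A
t=3: L0/L1/L2 = ABDEGHC/-/- → run A
t=4: L0/L1/L2 = BDEGHC/A/- → run B
t=5: L0/L1/L2 = BDEGHC/A/- → run B
t=6: L0/L1/L2 = BDEGHC/A/- → run B
t=7: L0/L1/L2 = BDEGHC/A/- → run B
t=8: L0/L1/L2 = DEGHC/AB/- → run D
t=9: L0/L1/L2 = DEGHC/AB/- → run D
t=10: L0/L1/L2 = DEGHC/AB/- → run D
t=11: L0/L1/L2 = DEGHC/AB/- → run D
t=12: L0/L1/L2 = EGHC/ABD/- → run E
t=13: L0/L1/L2 = EGHC/ABD/- → run E
t=14: L0/L1/L2 = EGHC/ABD/- → run E
t=15: L0/L1/L2 = GHC/ABD/- → run G
t=16: L0/L1/L2 = GHC/ABD/- → run G
t=17: L0/L1/L2 = GHC/ABD/- → run G
t=18: L0/L1/L2 = GHC/ABD/- → run G
t=19: L0/L1/L2 = HC/ABDG/- → run H
t=20: L0/L1/L2 = HC/ABDG/- → run H
t=21: L0/L1/L2 = HC/ABDG/- → run H
t=22: L0/L1/L2 = HC/ABDG/- → run H
t=23: L0/L1/L2 = C/ABDGH/- → run C
t=24: L0/L1/L2 = C/ABDGH/- → run C
t=25: L0/L1/L2 = C/ABDGH/- → run C
t=26: L0/L1/L2 = C/ABDGH/- → run C
t=27: L0/L1/L2 = -/ABDGH/- → run A
t=28: L0/L1/L2 = -/ABDGH/- → run A
t=29: L0/L1/L2 = -/BDGH/- → run B
t=30: L0/L1/L2 = -/BDGH/- → run B
t=31: L0/L1/L2 = -/BDGH/- → run B
t=32: L0/L1/L2 = -/DGH/- → run D
t=33: L0/L1/L2 = -/DGH/- → run D
t=34: L0/L1/L2 = -/GH/- → run G
t=35: L0/L1/L2 = -/GH/- → run G
t=36: L0/L1/L2 = -/GH/- → run G
t=37: L0/L1/L2 = -/GH/- → run G
t=38: L0/L1/L2 = -/H/- → run H
t=39: (idle)
t=40: (idle)
t=41: (idle)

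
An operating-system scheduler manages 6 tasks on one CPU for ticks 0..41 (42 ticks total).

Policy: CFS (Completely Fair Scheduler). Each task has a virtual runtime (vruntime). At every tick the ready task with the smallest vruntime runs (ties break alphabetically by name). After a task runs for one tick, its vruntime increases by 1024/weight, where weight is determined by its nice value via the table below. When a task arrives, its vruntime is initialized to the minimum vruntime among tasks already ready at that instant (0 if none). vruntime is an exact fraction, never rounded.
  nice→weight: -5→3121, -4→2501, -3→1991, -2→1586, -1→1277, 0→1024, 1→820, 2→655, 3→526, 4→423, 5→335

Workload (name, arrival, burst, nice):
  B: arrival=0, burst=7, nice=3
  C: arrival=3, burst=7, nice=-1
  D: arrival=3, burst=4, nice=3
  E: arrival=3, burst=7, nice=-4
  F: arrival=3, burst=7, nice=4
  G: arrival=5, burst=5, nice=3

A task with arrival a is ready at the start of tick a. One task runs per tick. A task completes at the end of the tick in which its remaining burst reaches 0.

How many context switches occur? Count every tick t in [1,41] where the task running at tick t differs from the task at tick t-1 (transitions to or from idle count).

context switches = 30

t=0: vr[B=0] → run B
t=1: vr[B=512/263] → run B
t=2: vr[B=1024/263] → run B
t=3: vr[B=1536/263 C=1536/263 D=1536/263 E=1536/263 F=1536/263] → run B
t=4: vr[B=2048/263 C=1536/263 D=1536/263 E=1536/263 F=1536/263] → run C
t=5: vr[B=2048/263 C=2230784/335851 D=1536/263 E=1536/263 F=1536/263 G=1536/263] → run D
t=6: vr[B=2048/263 C=2230784/335851 D=2048/263 E=1536/263 F=1536/263 G=1536/263] → run E
t=7: vr[B=2048/263 C=2230784/335851 D=2048/263 E=4110848/657763 F=1536/263 G=1536/263] → run F
t=8: vr[B=2048/263 C=2230784/335851 D=2048/263 E=4110848/657763 F=919040/111249 G=1536/263] → run G
t=9: vr[B=2048/263 C=2230784/335851 D=2048/263 E=4110848/657763 F=919040/111249 G=2048/263] → run E
t=10: vr[B=2048/263 C=2230784/335851 D=2048/263 E=4380160/657763 F=919040/111249 G=2048/263] → run C
t=11: vr[B=2048/263 C=2500096/335851 D=2048/263 E=4380160/657763 F=919040/111249 G=2048/263] → run E
t=12: vr[B=2048/263 C=2500096/335851 D=2048/263 E=4649472/657763 F=919040/111249 G=2048/263] → run E
t=13: vr[B=2048/263 C=2500096/335851 D=2048/263 E=4918784/657763 F=919040/111249 G=2048/263] → run C
t=14: vr[B=2048/263 C=2769408/335851 D=2048/263 E=4918784/657763 F=919040/111249 G=2048/263] → run E
t=15: vr[B=2048/263 C=2769408/335851 D=2048/263 E=5188096/657763 F=919040/111249 G=2048/263] → run B
t=16: vr[B=2560/263 C=2769408/335851 D=2048/263 E=5188096/657763 F=919040/111249 G=2048/263] → run D
t=17: vr[B=2560/263 C=2769408/335851 D=2560/263 E=5188096/657763 F=919040/111249 G=2048/263] → run G
t=18: vr[B=2560/263 C=2769408/335851 D=2560/263 E=5188096/657763 F=919040/111249 G=2560/263] → run E
t=19: vr[B=2560/263 C=2769408/335851 D=2560/263 E=5457408/657763 F=919040/111249 G=2560/263] → run C
t=20: vr[B=2560/263 C=3038720/335851 D=2560/263 E=5457408/657763 F=919040/111249 G=2560/263] → run F
t=21: vr[B=2560/263 C=3038720/335851 D=2560/263 E=5457408/657763 F=1188352/111249 G=2560/263] → run E
t=22: vr[B=2560/263 C=3038720/335851 D=2560/263 F=1188352/111249 G=2560/263] → run C
t=23: vr[B=2560/263 C=3308032/335851 D=2560/263 F=1188352/111249 G=2560/263] → run B
t=24: vr[B=3072/263 C=3308032/335851 D=2560/263 F=1188352/111249 G=2560/263] → run D
t=25: vr[B=3072/263 C=3308032/335851 D=3072/263 F=1188352/111249 G=2560/263] → run G
t=26: vr[B=3072/263 C=3308032/335851 D=3072/263 F=1188352/111249 G=3072/263] → run C
t=27: vr[B=3072/263 C=3577344/335851 D=3072/263 F=1188352/111249 G=3072/263] → run C
t=28: vr[B=3072/263 D=3072/263 F=1188352/111249 G=3072/263] → run F
t=29: vr[B=3072/263 D=3072/263 F=485888/37083 G=3072/263] → run B
t=30: vr[D=3072/263 F=485888/37083 G=3072/263] → run D
t=31: vr[F=485888/37083 G=3072/263] → run G
t=32: vr[F=485888/37083 G=3584/263] → run F
t=33: vr[F=1726976/111249 G=3584/263] → run G
t=34: vr[F=1726976/111249] → run F
t=35: vr[F=1996288/111249] → run F
t=36: vr[F=755200/37083] → run F
t=37: (idle)
t=38: (idle)
t=39: (idle)
t=40: (idle)
t=41: (idle)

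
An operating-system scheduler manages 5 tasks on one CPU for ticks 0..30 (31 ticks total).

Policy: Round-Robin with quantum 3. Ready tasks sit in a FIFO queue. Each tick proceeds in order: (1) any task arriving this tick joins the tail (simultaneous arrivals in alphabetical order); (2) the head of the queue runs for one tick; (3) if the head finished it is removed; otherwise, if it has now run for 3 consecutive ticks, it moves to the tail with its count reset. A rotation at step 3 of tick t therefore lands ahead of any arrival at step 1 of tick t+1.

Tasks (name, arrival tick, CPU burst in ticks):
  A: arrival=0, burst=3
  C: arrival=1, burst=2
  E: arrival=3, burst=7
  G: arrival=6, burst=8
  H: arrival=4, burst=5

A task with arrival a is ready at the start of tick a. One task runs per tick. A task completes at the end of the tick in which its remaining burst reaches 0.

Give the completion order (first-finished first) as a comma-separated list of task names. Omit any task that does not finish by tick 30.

completion order = A, C, H, E, G

t=0: queue=[A] q_used=0 → run A
t=1: queue=[A,C] q_used=1 → run A
t=2: queue=[A,C] q_used=2 → run A
t=3: queue=[C,E] q_used=0 → run C
t=4: queue=[C,E,H] q_used=1 → run C
t=5: queue=[E,H] q_used=0 → run E
t=6: queue=[E,H,G] q_used=1 → run E
t=7: queue=[E,H,G] q_used=2 → run E
t=8: queue=[H,G,E] q_used=0 → run H
t=9: queue=[H,G,E] q_used=1 → run H
t=10: queue=[H,G,E] q_used=2 → run H
t=11: queue=[G,E,H] q_used=0 → run G
t=12: queue=[G,E,H] q_used=1 → run G
t=13: queue=[G,E,H] q_used=2 → run G
t=14: queue=[E,H,G] q_used=0 → run E
t=15: queue=[E,H,G] q_used=1 → run E
t=16: queue=[E,H,G] q_used=2 → run E
t=17: queue=[H,G,E] q_used=0 → run H
t=18: queue=[H,G,E] q_used=1 → run H
t=19: queue=[G,E] q_used=0 → run G
t=20: queue=[G,E] q_used=1 → run G
t=21: queue=[G,E] q_used=2 → run G
t=22: queue=[E,G] q_used=0 → run E
t=23: queue=[G] q_used=0 → run G
t=24: queue=[G] q_used=1 → run G
t=25: (idle)
t=26: (idle)
t=27: (idle)
t=28: (idle)
t=29: (idle)
t=30: (idle)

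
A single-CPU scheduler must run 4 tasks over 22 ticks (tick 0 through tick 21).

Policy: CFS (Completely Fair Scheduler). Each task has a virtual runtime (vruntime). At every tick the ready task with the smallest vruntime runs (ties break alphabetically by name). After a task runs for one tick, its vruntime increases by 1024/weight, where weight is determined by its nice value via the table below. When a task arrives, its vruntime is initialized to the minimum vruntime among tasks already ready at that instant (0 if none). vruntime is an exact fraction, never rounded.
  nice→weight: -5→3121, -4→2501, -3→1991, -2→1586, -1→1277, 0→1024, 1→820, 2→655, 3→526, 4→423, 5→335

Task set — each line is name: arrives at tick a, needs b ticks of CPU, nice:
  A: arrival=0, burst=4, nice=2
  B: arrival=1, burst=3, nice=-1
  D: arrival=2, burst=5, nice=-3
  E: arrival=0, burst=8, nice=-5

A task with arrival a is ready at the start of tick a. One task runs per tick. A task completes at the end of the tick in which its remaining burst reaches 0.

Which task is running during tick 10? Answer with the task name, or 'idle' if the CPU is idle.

t=0: vr[A=0 E=0] → run A
t=1: vr[A=1024/655 B=0 E=0] → run B
t=2: vr[A=1024/655 B=1024/1277 D=0 E=0] → run D
t=3: vr[A=1024/655 B=1024/1277 D=1024/1991 E=0] → run E
t=4: vr[A=1024/655 B=1024/1277 D=1024/1991 E=1024/3121] → run E
t=5: vr[A=1024/655 B=1024/1277 D=1024/1991 E=2048/3121] → run D
t=6: vr[A=1024/655 B=1024/1277 D=2048/1991 E=2048/3121] → run E
t=7: vr[A=1024/655 B=1024/1277 D=2048/1991 E=3072/3121] → run B
t=8: vr[A=1024/655 B=2048/1277 D=2048/1991 E=3072/3121] → run E
t=9: vr[A=1024/655 B=2048/1277 D=2048/1991 E=4096/3121] → run D
t=10: vr[A=1024/655 B=2048/1277 D=3072/1991 E=4096/3121] → run E
t=11: vr[A=1024/655 B=2048/1277 D=3072/1991 E=5120/3121] → run D
t=12: vr[A=1024/655 B=2048/1277 D=4096/1991 E=5120/3121] → run A
t=13: vr[A=2048/655 B=2048/1277 D=4096/1991 E=5120/3121] → run B
t=14: vr[A=2048/655 D=4096/1991 E=5120/3121] → run E
t=15: vr[A=2048/655 D=4096/1991 E=6144/3121] → run E
t=16: vr[A=2048/655 D=4096/1991 E=7168/3121] → run D
t=17: vr[A=2048/655 E=7168/3121] → run E
t=18: vr[A=2048/655] → run A
t=19: vr[A=3072/655] → run A
t=20: (idle)
t=21: (idle)

running at tick 10 = E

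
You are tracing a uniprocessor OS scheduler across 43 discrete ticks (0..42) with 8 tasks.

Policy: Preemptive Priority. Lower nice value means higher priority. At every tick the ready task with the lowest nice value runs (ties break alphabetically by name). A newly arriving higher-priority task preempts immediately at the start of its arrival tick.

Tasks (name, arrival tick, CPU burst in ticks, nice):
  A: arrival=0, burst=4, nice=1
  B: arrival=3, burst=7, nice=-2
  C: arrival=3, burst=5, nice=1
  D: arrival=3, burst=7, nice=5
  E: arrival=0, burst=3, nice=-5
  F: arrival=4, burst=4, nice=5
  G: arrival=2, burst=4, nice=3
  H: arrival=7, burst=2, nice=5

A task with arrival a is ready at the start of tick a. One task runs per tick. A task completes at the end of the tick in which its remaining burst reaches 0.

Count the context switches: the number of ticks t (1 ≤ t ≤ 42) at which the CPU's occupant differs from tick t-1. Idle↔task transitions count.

context switches = 8

t=0: ready={A,E} → run E
t=1: ready={A,E} → run E
t=2: ready={A,E,G} → run E
t=3: ready={A,B,C,D,G} → run B
t=4: ready={A,B,C,D,F,G} → run B
t=5: ready={A,B,C,D,F,G} → run B
t=6: ready={A,B,C,D,F,G} → run B
t=7: ready={A,B,C,D,F,G,H} → run B
t=8: ready={A,B,C,D,F,G,H} → run B
t=9: ready={A,B,C,D,F,G,H} → run B
t=10: ready={A,C,D,F,G,H} → run A
t=11: ready={A,C,D,F,G,H} → run A
t=12: ready={A,C,D,F,G,H} → run A
t=13: ready={A,C,D,F,G,H} → run A
t=14: ready={C,D,F,G,H} → run C
t=15: ready={C,D,F,G,H} → run C
t=16: ready={C,D,F,G,H} → run C
t=17: ready={C,D,F,G,H} → run C
t=18: ready={C,D,F,G,H} → run C
t=19: ready={D,F,G,H} → run G
t=20: ready={D,F,G,H} → run G
t=21: ready={D,F,G,H} → run G
t=22: ready={D,F,G,H} → run G
t=23: ready={D,F,H} → run D
t=24: ready={D,F,H} → run D
t=25: ready={D,F,H} → run D
t=26: ready={D,F,H} → run D
t=27: ready={D,F,H} → run D
t=28: ready={D,F,H} → run D
t=29: ready={D,F,H} → run D
t=30: ready={F,H} → run F
t=31: ready={F,H} → run F
t=32: ready={F,H} → run F
t=33: ready={F,H} → run F
t=34: ready={H} → run H
t=35: ready={H} → run H
t=36: (idle)
t=37: (idle)
t=38: (idle)
t=39: (idle)
t=40: (idle)
t=41: (idle)
t=42: (idle)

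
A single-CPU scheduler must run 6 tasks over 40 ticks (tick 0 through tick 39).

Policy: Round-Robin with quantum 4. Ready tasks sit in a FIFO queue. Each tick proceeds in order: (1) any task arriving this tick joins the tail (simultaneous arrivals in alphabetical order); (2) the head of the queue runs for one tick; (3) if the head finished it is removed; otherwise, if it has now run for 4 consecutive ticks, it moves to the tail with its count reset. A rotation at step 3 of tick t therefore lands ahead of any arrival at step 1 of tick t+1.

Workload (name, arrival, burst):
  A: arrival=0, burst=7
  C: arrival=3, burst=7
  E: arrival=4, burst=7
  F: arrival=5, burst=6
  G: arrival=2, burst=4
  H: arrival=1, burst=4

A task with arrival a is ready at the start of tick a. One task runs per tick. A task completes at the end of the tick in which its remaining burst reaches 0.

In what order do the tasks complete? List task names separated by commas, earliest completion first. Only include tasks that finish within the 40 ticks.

completion order = H, G, A, C, E, F

t=0: queue=[A] q_used=0 → run A
t=1: queue=[A,H] q_used=1 → run A
t=2: queue=[A,H,G] q_used=2 → run A
t=3: queue=[A,H,G,C] q_used=3 → run A
t=4: queue=[H,G,C,A,E] q_used=0 → run H
t=5: queue=[H,G,C,A,E,F] q_used=1 → run H
t=6: queue=[H,G,C,A,E,F] q_used=2 → run H
t=7: queue=[H,G,C,A,E,F] q_used=3 → run H
t=8: queue=[G,C,A,E,F] q_used=0 → run G
t=9: queue=[G,C,A,E,F] q_used=1 → run G
t=10: queue=[G,C,A,E,F] q_used=2 → run G
t=11: queue=[G,C,A,E,F] q_used=3 → run G
t=12: queue=[C,A,E,F] q_used=0 → run C
t=13: queue=[C,A,E,F] q_used=1 → run C
t=14: queue=[C,A,E,F] q_used=2 → run C
t=15: queue=[C,A,E,F] q_used=3 → run C
t=16: queue=[A,E,F,C] q_used=0 → run A
t=17: queue=[A,E,F,C] q_used=1 → run A
t=18: queue=[A,E,F,C] q_used=2 → run A
t=19: queue=[E,F,C] q_used=0 → run E
t=20: queue=[E,F,C] q_used=1 → run E
t=21: queue=[E,F,C] q_used=2 → run E
t=22: queue=[E,F,C] q_used=3 → run E
t=23: queue=[F,C,E] q_used=0 → run F
t=24: queue=[F,C,E] q_used=1 → run F
t=25: queue=[F,C,E] q_used=2 → run F
t=26: queue=[F,C,E] q_used=3 → run F
t=27: queue=[C,E,F] q_used=0 → run C
t=28: queue=[C,E,F] q_used=1 → run C
t=29: queue=[C,E,F] q_used=2 → run C
t=30: queue=[E,F] q_used=0 → run E
t=31: queue=[E,F] q_used=1 → run E
t=32: queue=[E,F] q_used=2 → run E
t=33: queue=[F] q_used=0 → run F
t=34: queue=[F] q_used=1 → run F
t=35: (idle)
t=36: (idle)
t=37: (idle)
t=38: (idle)
t=39: (idle)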